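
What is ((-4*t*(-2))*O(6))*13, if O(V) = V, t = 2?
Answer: 1248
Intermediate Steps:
((-4*t*(-2))*O(6))*13 = ((-4*2*(-2))*6)*13 = (-8*(-2)*6)*13 = (16*6)*13 = 96*13 = 1248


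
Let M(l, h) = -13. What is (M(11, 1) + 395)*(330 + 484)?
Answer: 310948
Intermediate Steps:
(M(11, 1) + 395)*(330 + 484) = (-13 + 395)*(330 + 484) = 382*814 = 310948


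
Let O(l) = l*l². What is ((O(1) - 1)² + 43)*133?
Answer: 5719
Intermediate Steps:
O(l) = l³
((O(1) - 1)² + 43)*133 = ((1³ - 1)² + 43)*133 = ((1 - 1)² + 43)*133 = (0² + 43)*133 = (0 + 43)*133 = 43*133 = 5719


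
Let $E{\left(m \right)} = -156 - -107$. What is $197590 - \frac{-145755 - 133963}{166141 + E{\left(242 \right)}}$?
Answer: $\frac{16409198999}{83046} \approx 1.9759 \cdot 10^{5}$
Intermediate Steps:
$E{\left(m \right)} = -49$ ($E{\left(m \right)} = -156 + 107 = -49$)
$197590 - \frac{-145755 - 133963}{166141 + E{\left(242 \right)}} = 197590 - \frac{-145755 - 133963}{166141 - 49} = 197590 - - \frac{279718}{166092} = 197590 - \left(-279718\right) \frac{1}{166092} = 197590 - - \frac{139859}{83046} = 197590 + \frac{139859}{83046} = \frac{16409198999}{83046}$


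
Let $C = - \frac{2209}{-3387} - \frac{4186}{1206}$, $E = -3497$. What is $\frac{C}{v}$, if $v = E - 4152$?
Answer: $\frac{1918988}{5207339763} \approx 0.00036852$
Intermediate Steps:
$v = -7649$ ($v = -3497 - 4152 = -7649$)
$C = - \frac{1918988}{680787}$ ($C = \left(-2209\right) \left(- \frac{1}{3387}\right) - \frac{2093}{603} = \frac{2209}{3387} - \frac{2093}{603} = - \frac{1918988}{680787} \approx -2.8188$)
$\frac{C}{v} = - \frac{1918988}{680787 \left(-7649\right)} = \left(- \frac{1918988}{680787}\right) \left(- \frac{1}{7649}\right) = \frac{1918988}{5207339763}$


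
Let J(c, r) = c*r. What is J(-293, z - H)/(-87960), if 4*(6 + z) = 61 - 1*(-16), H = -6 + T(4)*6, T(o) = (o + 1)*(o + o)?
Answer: -258719/351840 ≈ -0.73533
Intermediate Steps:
T(o) = 2*o*(1 + o) (T(o) = (1 + o)*(2*o) = 2*o*(1 + o))
H = 234 (H = -6 + (2*4*(1 + 4))*6 = -6 + (2*4*5)*6 = -6 + 40*6 = -6 + 240 = 234)
z = 53/4 (z = -6 + (61 - 1*(-16))/4 = -6 + (61 + 16)/4 = -6 + (¼)*77 = -6 + 77/4 = 53/4 ≈ 13.250)
J(-293, z - H)/(-87960) = -293*(53/4 - 1*234)/(-87960) = -293*(53/4 - 234)*(-1/87960) = -293*(-883/4)*(-1/87960) = (258719/4)*(-1/87960) = -258719/351840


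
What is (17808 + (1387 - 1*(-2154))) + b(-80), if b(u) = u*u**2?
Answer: -490651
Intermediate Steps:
b(u) = u**3
(17808 + (1387 - 1*(-2154))) + b(-80) = (17808 + (1387 - 1*(-2154))) + (-80)**3 = (17808 + (1387 + 2154)) - 512000 = (17808 + 3541) - 512000 = 21349 - 512000 = -490651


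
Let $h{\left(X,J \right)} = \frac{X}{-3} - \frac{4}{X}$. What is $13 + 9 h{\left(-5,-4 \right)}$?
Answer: $\frac{176}{5} \approx 35.2$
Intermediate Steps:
$h{\left(X,J \right)} = - \frac{4}{X} - \frac{X}{3}$ ($h{\left(X,J \right)} = X \left(- \frac{1}{3}\right) - \frac{4}{X} = - \frac{X}{3} - \frac{4}{X} = - \frac{4}{X} - \frac{X}{3}$)
$13 + 9 h{\left(-5,-4 \right)} = 13 + 9 \left(- \frac{4}{-5} - - \frac{5}{3}\right) = 13 + 9 \left(\left(-4\right) \left(- \frac{1}{5}\right) + \frac{5}{3}\right) = 13 + 9 \left(\frac{4}{5} + \frac{5}{3}\right) = 13 + 9 \cdot \frac{37}{15} = 13 + \frac{111}{5} = \frac{176}{5}$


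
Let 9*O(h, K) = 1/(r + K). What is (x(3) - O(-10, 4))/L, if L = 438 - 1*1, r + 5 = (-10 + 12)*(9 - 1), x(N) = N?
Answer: 404/58995 ≈ 0.0068480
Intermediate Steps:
r = 11 (r = -5 + (-10 + 12)*(9 - 1) = -5 + 2*8 = -5 + 16 = 11)
O(h, K) = 1/(9*(11 + K))
L = 437 (L = 438 - 1 = 437)
(x(3) - O(-10, 4))/L = (3 - 1/(9*(11 + 4)))/437 = (3 - 1/(9*15))*(1/437) = (3 - 1*1/135)*(1/437) = (3 - 1/135)*(1/437) = (404/135)*(1/437) = 404/58995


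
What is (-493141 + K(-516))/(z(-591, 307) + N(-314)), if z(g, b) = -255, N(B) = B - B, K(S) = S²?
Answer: 45377/51 ≈ 889.75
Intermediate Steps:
N(B) = 0
(-493141 + K(-516))/(z(-591, 307) + N(-314)) = (-493141 + (-516)²)/(-255 + 0) = (-493141 + 266256)/(-255) = -226885*(-1/255) = 45377/51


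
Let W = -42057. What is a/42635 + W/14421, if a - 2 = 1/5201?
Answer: -3108588030844/1065926460445 ≈ -2.9163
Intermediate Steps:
a = 10403/5201 (a = 2 + 1/5201 = 10403/5201 ≈ 2.0002)
a/42635 + W/14421 = (10403/5201)/42635 - 42057/14421 = (10403/5201)*(1/42635) - 42057*1/14421 = 10403/221744635 - 14019/4807 = -3108588030844/1065926460445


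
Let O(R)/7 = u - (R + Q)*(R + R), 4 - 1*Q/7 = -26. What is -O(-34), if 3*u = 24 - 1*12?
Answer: -83804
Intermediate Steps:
Q = 210 (Q = 28 - 7*(-26) = 28 + 182 = 210)
u = 4 (u = (24 - 1*12)/3 = (24 - 12)/3 = (1/3)*12 = 4)
O(R) = 28 - 14*R*(210 + R) (O(R) = 7*(4 - (R + 210)*(R + R)) = 7*(4 - (210 + R)*2*R) = 7*(4 - 2*R*(210 + R)) = 28 - 14*R*(210 + R))
-O(-34) = -(28 - 2940*(-34) - 14*(-34)**2) = -(28 + 99960 - 14*1156) = -(28 + 99960 - 16184) = -1*83804 = -83804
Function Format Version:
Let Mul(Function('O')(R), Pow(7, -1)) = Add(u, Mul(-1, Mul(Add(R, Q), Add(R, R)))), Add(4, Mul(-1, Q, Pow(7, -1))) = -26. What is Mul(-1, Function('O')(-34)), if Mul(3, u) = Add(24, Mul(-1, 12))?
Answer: -83804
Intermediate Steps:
Q = 210 (Q = Add(28, Mul(-7, -26)) = Add(28, 182) = 210)
u = 4 (u = Mul(Rational(1, 3), Add(24, Mul(-1, 12))) = Mul(Rational(1, 3), Add(24, -12)) = Mul(Rational(1, 3), 12) = 4)
Function('O')(R) = Add(28, Mul(-14, R, Add(210, R))) (Function('O')(R) = Mul(7, Add(4, Mul(-1, Mul(Add(R, 210), Add(R, R))))) = Mul(7, Add(4, Mul(-1, Mul(Add(210, R), Mul(2, R))))) = Mul(7, Add(4, Mul(-1, Mul(2, R, Add(210, R))))) = Mul(7, Add(4, Mul(-2, R, Add(210, R)))) = Add(28, Mul(-14, R, Add(210, R))))
Mul(-1, Function('O')(-34)) = Mul(-1, Add(28, Mul(-2940, -34), Mul(-14, Pow(-34, 2)))) = Mul(-1, Add(28, 99960, Mul(-14, 1156))) = Mul(-1, Add(28, 99960, -16184)) = Mul(-1, 83804) = -83804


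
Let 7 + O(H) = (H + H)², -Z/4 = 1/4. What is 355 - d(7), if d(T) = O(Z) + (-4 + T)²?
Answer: 349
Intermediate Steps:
Z = -1 (Z = -4/4 = -4*¼ = -1)
O(H) = -7 + 4*H² (O(H) = -7 + (H + H)² = -7 + (2*H)² = -7 + 4*H²)
d(T) = -3 + (-4 + T)² (d(T) = (-7 + 4*(-1)²) + (-4 + T)² = (-7 + 4*1) + (-4 + T)² = (-7 + 4) + (-4 + T)² = -3 + (-4 + T)²)
355 - d(7) = 355 - (-3 + (-4 + 7)²) = 355 - (-3 + 3²) = 355 - (-3 + 9) = 355 - 1*6 = 355 - 6 = 349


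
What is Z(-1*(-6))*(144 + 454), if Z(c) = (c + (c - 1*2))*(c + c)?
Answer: 71760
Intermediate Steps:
Z(c) = 2*c*(-2 + 2*c) (Z(c) = (c + (c - 2))*(2*c) = (c + (-2 + c))*(2*c) = (-2 + 2*c)*(2*c) = 2*c*(-2 + 2*c))
Z(-1*(-6))*(144 + 454) = (4*(-1*(-6))*(-1 - 1*(-6)))*(144 + 454) = (4*6*(-1 + 6))*598 = (4*6*5)*598 = 120*598 = 71760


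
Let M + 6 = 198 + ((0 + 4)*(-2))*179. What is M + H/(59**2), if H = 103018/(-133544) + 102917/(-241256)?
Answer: -17383544967654827/14018983986248 ≈ -1240.0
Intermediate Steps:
H = -4824707307/4027286408 (H = 103018*(-1/133544) + 102917*(-1/241256) = -51509/66772 - 102917/241256 = -4824707307/4027286408 ≈ -1.1980)
M = -1240 (M = -6 + (198 + ((0 + 4)*(-2))*179) = -6 + (198 + (4*(-2))*179) = -6 + (198 - 8*179) = -6 + (198 - 1432) = -6 - 1234 = -1240)
M + H/(59**2) = -1240 - 4824707307/(4027286408*(59**2)) = -1240 - 4824707307/4027286408/3481 = -1240 - 4824707307/4027286408*1/3481 = -1240 - 4824707307/14018983986248 = -17383544967654827/14018983986248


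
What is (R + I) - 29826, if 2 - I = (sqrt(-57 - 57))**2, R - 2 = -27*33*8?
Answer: -36836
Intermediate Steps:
R = -7126 (R = 2 - 27*33*8 = 2 - 891*8 = 2 - 7128 = -7126)
I = 116 (I = 2 - (sqrt(-57 - 57))**2 = 2 - (sqrt(-114))**2 = 2 - (I*sqrt(114))**2 = 2 - 1*(-114) = 2 + 114 = 116)
(R + I) - 29826 = (-7126 + 116) - 29826 = -7010 - 29826 = -36836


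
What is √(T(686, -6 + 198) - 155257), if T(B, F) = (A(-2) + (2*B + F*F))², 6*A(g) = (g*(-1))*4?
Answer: √13157445631/3 ≈ 38235.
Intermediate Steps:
A(g) = -2*g/3 (A(g) = ((g*(-1))*4)/6 = (-g*4)/6 = (-4*g)/6 = -2*g/3)
T(B, F) = (4/3 + F² + 2*B)² (T(B, F) = (-⅔*(-2) + (2*B + F*F))² = (4/3 + (2*B + F²))² = (4/3 + (F² + 2*B))² = (4/3 + F² + 2*B)²)
√(T(686, -6 + 198) - 155257) = √((4 + 3*(-6 + 198)² + 6*686)²/9 - 155257) = √((4 + 3*192² + 4116)²/9 - 155257) = √((4 + 3*36864 + 4116)²/9 - 155257) = √((4 + 110592 + 4116)²/9 - 155257) = √((⅑)*114712² - 155257) = √((⅑)*13158842944 - 155257) = √(13158842944/9 - 155257) = √(13157445631/9) = √13157445631/3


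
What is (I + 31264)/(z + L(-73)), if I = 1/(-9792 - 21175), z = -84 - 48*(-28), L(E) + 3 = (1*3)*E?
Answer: 322717429/10714582 ≈ 30.119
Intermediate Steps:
L(E) = -3 + 3*E (L(E) = -3 + (1*3)*E = -3 + 3*E)
z = 1260 (z = -84 + 1344 = 1260)
I = -1/30967 (I = 1/(-30967) = -1/30967 ≈ -3.2292e-5)
(I + 31264)/(z + L(-73)) = (-1/30967 + 31264)/(1260 + (-3 + 3*(-73))) = 968152287/(30967*(1260 + (-3 - 219))) = 968152287/(30967*(1260 - 222)) = (968152287/30967)/1038 = (968152287/30967)*(1/1038) = 322717429/10714582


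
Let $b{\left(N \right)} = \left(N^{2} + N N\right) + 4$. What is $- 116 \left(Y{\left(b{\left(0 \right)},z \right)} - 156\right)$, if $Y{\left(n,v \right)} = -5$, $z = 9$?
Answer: $18676$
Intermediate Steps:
$b{\left(N \right)} = 4 + 2 N^{2}$ ($b{\left(N \right)} = \left(N^{2} + N^{2}\right) + 4 = 2 N^{2} + 4 = 4 + 2 N^{2}$)
$- 116 \left(Y{\left(b{\left(0 \right)},z \right)} - 156\right) = - 116 \left(-5 - 156\right) = \left(-116\right) \left(-161\right) = 18676$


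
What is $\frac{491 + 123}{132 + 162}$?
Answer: $\frac{307}{147} \approx 2.0884$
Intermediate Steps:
$\frac{491 + 123}{132 + 162} = \frac{614}{294} = 614 \cdot \frac{1}{294} = \frac{307}{147}$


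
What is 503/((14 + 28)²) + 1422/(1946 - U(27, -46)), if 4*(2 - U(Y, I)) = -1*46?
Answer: 6960911/6817860 ≈ 1.0210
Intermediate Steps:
U(Y, I) = 27/2 (U(Y, I) = 2 - (-1)*46/4 = 2 - ¼*(-46) = 2 + 23/2 = 27/2)
503/((14 + 28)²) + 1422/(1946 - U(27, -46)) = 503/((14 + 28)²) + 1422/(1946 - 1*27/2) = 503/(42²) + 1422/(1946 - 27/2) = 503/1764 + 1422/(3865/2) = 503*(1/1764) + 1422*(2/3865) = 503/1764 + 2844/3865 = 6960911/6817860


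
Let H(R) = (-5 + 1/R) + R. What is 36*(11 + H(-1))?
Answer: 144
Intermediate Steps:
H(R) = -5 + R + 1/R
36*(11 + H(-1)) = 36*(11 + (-5 - 1 + 1/(-1))) = 36*(11 + (-5 - 1 - 1)) = 36*(11 - 7) = 36*4 = 144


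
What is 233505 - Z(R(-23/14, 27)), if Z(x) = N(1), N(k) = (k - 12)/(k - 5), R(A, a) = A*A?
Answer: 934009/4 ≈ 2.3350e+5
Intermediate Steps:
R(A, a) = A**2
N(k) = (-12 + k)/(-5 + k)
Z(x) = 11/4 (Z(x) = (-12 + 1)/(-5 + 1) = -11/(-4) = -1/4*(-11) = 11/4)
233505 - Z(R(-23/14, 27)) = 233505 - 1*11/4 = 233505 - 11/4 = 934009/4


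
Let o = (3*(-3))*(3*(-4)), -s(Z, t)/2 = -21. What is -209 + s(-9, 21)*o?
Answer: 4327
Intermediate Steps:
s(Z, t) = 42 (s(Z, t) = -2*(-21) = 42)
o = 108 (o = -9*(-12) = 108)
-209 + s(-9, 21)*o = -209 + 42*108 = -209 + 4536 = 4327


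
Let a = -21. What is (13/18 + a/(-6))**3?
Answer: 54872/729 ≈ 75.270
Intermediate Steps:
(13/18 + a/(-6))**3 = (13/18 - 21/(-6))**3 = (13*(1/18) - 21*(-1/6))**3 = (13/18 + 7/2)**3 = (38/9)**3 = 54872/729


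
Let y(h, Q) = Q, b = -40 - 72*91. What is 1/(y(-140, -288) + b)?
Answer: -1/6880 ≈ -0.00014535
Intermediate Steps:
b = -6592 (b = -40 - 6552 = -6592)
1/(y(-140, -288) + b) = 1/(-288 - 6592) = 1/(-6880) = -1/6880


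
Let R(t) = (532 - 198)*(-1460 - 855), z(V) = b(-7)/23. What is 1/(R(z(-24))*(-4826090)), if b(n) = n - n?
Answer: 1/3731581048900 ≈ 2.6798e-13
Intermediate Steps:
b(n) = 0
z(V) = 0 (z(V) = 0/23 = 0*(1/23) = 0)
R(t) = -773210 (R(t) = 334*(-2315) = -773210)
1/(R(z(-24))*(-4826090)) = 1/(-773210*(-4826090)) = -1/773210*(-1/4826090) = 1/3731581048900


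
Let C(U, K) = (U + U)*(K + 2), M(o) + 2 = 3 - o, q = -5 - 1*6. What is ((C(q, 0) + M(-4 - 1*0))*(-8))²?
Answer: 97344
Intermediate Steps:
q = -11 (q = -5 - 6 = -11)
M(o) = 1 - o (M(o) = -2 + (3 - o) = 1 - o)
C(U, K) = 2*U*(2 + K) (C(U, K) = (2*U)*(2 + K) = 2*U*(2 + K))
((C(q, 0) + M(-4 - 1*0))*(-8))² = ((2*(-11)*(2 + 0) + (1 - (-4 - 1*0)))*(-8))² = ((2*(-11)*2 + (1 - (-4 + 0)))*(-8))² = ((-44 + (1 - 1*(-4)))*(-8))² = ((-44 + (1 + 4))*(-8))² = ((-44 + 5)*(-8))² = (-39*(-8))² = 312² = 97344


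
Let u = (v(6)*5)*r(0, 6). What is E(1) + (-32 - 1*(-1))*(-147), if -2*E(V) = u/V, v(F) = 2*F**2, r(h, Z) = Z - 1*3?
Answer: 4017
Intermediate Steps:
r(h, Z) = -3 + Z (r(h, Z) = Z - 3 = -3 + Z)
u = 1080 (u = ((2*6**2)*5)*(-3 + 6) = ((2*36)*5)*3 = (72*5)*3 = 360*3 = 1080)
E(V) = -540/V
E(1) + (-32 - 1*(-1))*(-147) = -540/1 + (-32 - 1*(-1))*(-147) = -540*1 + (-32 + 1)*(-147) = -540 - 31*(-147) = -540 + 4557 = 4017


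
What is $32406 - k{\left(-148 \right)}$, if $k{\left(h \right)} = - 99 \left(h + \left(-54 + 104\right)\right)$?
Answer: $22704$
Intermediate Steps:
$k{\left(h \right)} = -4950 - 99 h$ ($k{\left(h \right)} = - 99 \left(h + 50\right) = - 99 \left(50 + h\right) = -4950 - 99 h$)
$32406 - k{\left(-148 \right)} = 32406 - \left(-4950 - -14652\right) = 32406 - \left(-4950 + 14652\right) = 32406 - 9702 = 22704$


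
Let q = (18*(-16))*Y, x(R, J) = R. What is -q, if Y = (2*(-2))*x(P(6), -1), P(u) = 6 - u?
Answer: 0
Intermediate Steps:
Y = 0 (Y = (2*(-2))*(6 - 1*6) = -4*(6 - 6) = -4*0 = 0)
q = 0 (q = (18*(-16))*0 = -288*0 = 0)
-q = -1*0 = 0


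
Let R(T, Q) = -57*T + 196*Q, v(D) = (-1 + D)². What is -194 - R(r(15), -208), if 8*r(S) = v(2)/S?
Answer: 1622979/40 ≈ 40575.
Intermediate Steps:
r(S) = 1/(8*S) (r(S) = ((-1 + 2)²/S)/8 = (1²/S)/8 = (1/S)/8 = 1/(8*S))
-194 - R(r(15), -208) = -194 - (-57/(8*15) + 196*(-208)) = -194 - (-57/(8*15) - 40768) = -194 - (-57*1/120 - 40768) = -194 - (-19/40 - 40768) = -194 - 1*(-1630739/40) = -194 + 1630739/40 = 1622979/40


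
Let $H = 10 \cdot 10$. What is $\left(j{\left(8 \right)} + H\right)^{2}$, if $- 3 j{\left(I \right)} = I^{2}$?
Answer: $\frac{55696}{9} \approx 6188.4$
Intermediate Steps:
$H = 100$
$j{\left(I \right)} = - \frac{I^{2}}{3}$
$\left(j{\left(8 \right)} + H\right)^{2} = \left(- \frac{8^{2}}{3} + 100\right)^{2} = \left(\left(- \frac{1}{3}\right) 64 + 100\right)^{2} = \left(- \frac{64}{3} + 100\right)^{2} = \left(\frac{236}{3}\right)^{2} = \frac{55696}{9}$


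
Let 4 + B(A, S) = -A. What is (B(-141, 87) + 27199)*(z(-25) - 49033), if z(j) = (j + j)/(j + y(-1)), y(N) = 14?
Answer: -14742660168/11 ≈ -1.3402e+9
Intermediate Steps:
z(j) = 2*j/(14 + j) (z(j) = (j + j)/(j + 14) = (2*j)/(14 + j) = 2*j/(14 + j))
B(A, S) = -4 - A
(B(-141, 87) + 27199)*(z(-25) - 49033) = ((-4 - 1*(-141)) + 27199)*(2*(-25)/(14 - 25) - 49033) = ((-4 + 141) + 27199)*(2*(-25)/(-11) - 49033) = (137 + 27199)*(2*(-25)*(-1/11) - 49033) = 27336*(50/11 - 49033) = 27336*(-539313/11) = -14742660168/11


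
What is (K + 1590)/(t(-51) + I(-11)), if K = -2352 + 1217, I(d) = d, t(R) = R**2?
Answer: 13/74 ≈ 0.17568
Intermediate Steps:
K = -1135
(K + 1590)/(t(-51) + I(-11)) = (-1135 + 1590)/((-51)**2 - 11) = 455/(2601 - 11) = 455/2590 = 455*(1/2590) = 13/74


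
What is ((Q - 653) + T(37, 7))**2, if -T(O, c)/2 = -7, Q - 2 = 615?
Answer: 484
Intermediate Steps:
Q = 617 (Q = 2 + 615 = 617)
T(O, c) = 14 (T(O, c) = -2*(-7) = 14)
((Q - 653) + T(37, 7))**2 = ((617 - 653) + 14)**2 = (-36 + 14)**2 = (-22)**2 = 484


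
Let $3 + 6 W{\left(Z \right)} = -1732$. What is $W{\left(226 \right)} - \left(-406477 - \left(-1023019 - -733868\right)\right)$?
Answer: $\frac{702221}{6} \approx 1.1704 \cdot 10^{5}$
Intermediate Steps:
$W{\left(Z \right)} = - \frac{1735}{6}$ ($W{\left(Z \right)} = - \frac{1}{2} + \frac{1}{6} \left(-1732\right) = - \frac{1}{2} - \frac{866}{3} = - \frac{1735}{6}$)
$W{\left(226 \right)} - \left(-406477 - \left(-1023019 - -733868\right)\right) = - \frac{1735}{6} - \left(-406477 - \left(-1023019 - -733868\right)\right) = - \frac{1735}{6} - \left(-406477 - \left(-1023019 + 733868\right)\right) = - \frac{1735}{6} - \left(-406477 - -289151\right) = - \frac{1735}{6} - \left(-406477 + 289151\right) = - \frac{1735}{6} - -117326 = - \frac{1735}{6} + 117326 = \frac{702221}{6}$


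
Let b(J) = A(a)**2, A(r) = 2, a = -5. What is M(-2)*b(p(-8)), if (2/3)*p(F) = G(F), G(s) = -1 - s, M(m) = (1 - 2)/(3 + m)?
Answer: -4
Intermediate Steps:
M(m) = -1/(3 + m)
p(F) = -3/2 - 3*F/2 (p(F) = 3*(-1 - F)/2 = -3/2 - 3*F/2)
b(J) = 4 (b(J) = 2**2 = 4)
M(-2)*b(p(-8)) = -1/(3 - 2)*4 = -1/1*4 = -1*1*4 = -1*4 = -4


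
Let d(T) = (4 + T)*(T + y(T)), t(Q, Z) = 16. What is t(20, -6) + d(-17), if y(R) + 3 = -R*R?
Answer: 4033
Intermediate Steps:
y(R) = -3 - R**2 (y(R) = -3 - R*R = -3 - R**2)
d(T) = (4 + T)*(-3 + T - T**2) (d(T) = (4 + T)*(T + (-3 - T**2)) = (4 + T)*(-3 + T - T**2))
t(20, -6) + d(-17) = 16 + (-12 - 17 - 1*(-17)**3 - 3*(-17)**2) = 16 + (-12 - 17 - 1*(-4913) - 3*289) = 16 + (-12 - 17 + 4913 - 867) = 16 + 4017 = 4033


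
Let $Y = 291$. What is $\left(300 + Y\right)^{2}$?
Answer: $349281$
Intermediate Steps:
$\left(300 + Y\right)^{2} = \left(300 + 291\right)^{2} = 591^{2} = 349281$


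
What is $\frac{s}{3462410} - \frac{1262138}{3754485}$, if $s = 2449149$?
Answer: $\frac{4753944779}{12807454590} \approx 0.37119$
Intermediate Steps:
$\frac{s}{3462410} - \frac{1262138}{3754485} = \frac{2449149}{3462410} - \frac{1262138}{3754485} = 2449149 \cdot \frac{1}{3462410} - \frac{43522}{129465} = \frac{2449149}{3462410} - \frac{43522}{129465} = \frac{4753944779}{12807454590}$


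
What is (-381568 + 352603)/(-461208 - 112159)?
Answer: 28965/573367 ≈ 0.050517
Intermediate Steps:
(-381568 + 352603)/(-461208 - 112159) = -28965/(-573367) = -28965*(-1/573367) = 28965/573367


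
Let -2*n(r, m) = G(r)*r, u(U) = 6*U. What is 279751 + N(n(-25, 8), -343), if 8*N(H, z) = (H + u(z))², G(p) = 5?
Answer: 24880113/32 ≈ 7.7750e+5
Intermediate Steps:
n(r, m) = -5*r/2
N(H, z) = (H + 6*z)²/8
279751 + N(n(-25, 8), -343) = 279751 + (-5/2*(-25) + 6*(-343))²/8 = 279751 + (125/2 - 2058)²/8 = 279751 + (-3991/2)²/8 = 279751 + (⅛)*(15928081/4) = 279751 + 15928081/32 = 24880113/32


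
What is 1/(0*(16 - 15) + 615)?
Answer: 1/615 ≈ 0.0016260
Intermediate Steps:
1/(0*(16 - 15) + 615) = 1/(0*1 + 615) = 1/(0 + 615) = 1/615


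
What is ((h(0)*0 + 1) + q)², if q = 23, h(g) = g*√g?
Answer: 576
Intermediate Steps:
h(g) = g^(3/2)
((h(0)*0 + 1) + q)² = ((0^(3/2)*0 + 1) + 23)² = ((0*0 + 1) + 23)² = ((0 + 1) + 23)² = (1 + 23)² = 24² = 576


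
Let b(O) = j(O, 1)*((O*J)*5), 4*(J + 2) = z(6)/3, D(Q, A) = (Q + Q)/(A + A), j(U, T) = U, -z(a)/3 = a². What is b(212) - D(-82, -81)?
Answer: -200225602/81 ≈ -2.4719e+6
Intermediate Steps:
z(a) = -3*a²
D(Q, A) = Q/A (D(Q, A) = (2*Q)/((2*A)) = (2*Q)*(1/(2*A)) = Q/A)
J = -11 (J = -2 + (-3*6²/3)/4 = -2 + (-3*36*(⅓))/4 = -2 + (-108*⅓)/4 = -2 + (¼)*(-36) = -2 - 9 = -11)
b(O) = -55*O² (b(O) = O*((O*(-11))*5) = O*(-11*O*5) = O*(-55*O) = -55*O²)
b(212) - D(-82, -81) = -55*212² - (-82)/(-81) = -55*44944 - (-82)*(-1)/81 = -2471920 - 1*82/81 = -2471920 - 82/81 = -200225602/81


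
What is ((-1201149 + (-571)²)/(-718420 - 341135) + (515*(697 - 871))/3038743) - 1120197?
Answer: -3606712899729069211/3219715339365 ≈ -1.1202e+6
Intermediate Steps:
((-1201149 + (-571)²)/(-718420 - 341135) + (515*(697 - 871))/3038743) - 1120197 = ((-1201149 + 326041)/(-1059555) + (515*(-174))*(1/3038743)) - 1120197 = (-875108*(-1/1059555) - 89610*1/3038743) - 1120197 = (875108/1059555 - 89610/3038743) - 1120197 = 2564281585694/3219715339365 - 1120197 = -3606712899729069211/3219715339365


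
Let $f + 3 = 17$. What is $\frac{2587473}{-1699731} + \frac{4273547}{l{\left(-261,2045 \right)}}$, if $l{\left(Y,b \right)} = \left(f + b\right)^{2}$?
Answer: $- \frac{411740256184}{800664142179} \approx -0.51425$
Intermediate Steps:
$f = 14$ ($f = -3 + 17 = 14$)
$l{\left(Y,b \right)} = \left(14 + b\right)^{2}$
$\frac{2587473}{-1699731} + \frac{4273547}{l{\left(-261,2045 \right)}} = \frac{2587473}{-1699731} + \frac{4273547}{\left(14 + 2045\right)^{2}} = 2587473 \left(- \frac{1}{1699731}\right) + \frac{4273547}{2059^{2}} = - \frac{287497}{188859} + \frac{4273547}{4239481} = - \frac{411740256184}{800664142179}$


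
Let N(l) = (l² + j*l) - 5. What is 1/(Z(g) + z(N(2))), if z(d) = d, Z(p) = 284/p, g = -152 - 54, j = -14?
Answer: -103/3129 ≈ -0.032918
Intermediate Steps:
g = -206
N(l) = -5 + l² - 14*l (N(l) = (l² - 14*l) - 5 = -5 + l² - 14*l)
1/(Z(g) + z(N(2))) = 1/(284/(-206) + (-5 + 2² - 14*2)) = 1/(284*(-1/206) + (-5 + 4 - 28)) = 1/(-142/103 - 29) = 1/(-3129/103) = -103/3129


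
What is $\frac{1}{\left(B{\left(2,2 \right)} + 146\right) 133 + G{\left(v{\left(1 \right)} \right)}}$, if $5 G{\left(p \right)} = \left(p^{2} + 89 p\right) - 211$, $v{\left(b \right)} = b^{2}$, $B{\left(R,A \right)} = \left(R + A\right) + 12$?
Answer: $\frac{5}{107609} \approx 4.6464 \cdot 10^{-5}$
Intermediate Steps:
$B{\left(R,A \right)} = 12 + A + R$ ($B{\left(R,A \right)} = \left(A + R\right) + 12 = 12 + A + R$)
$G{\left(p \right)} = - \frac{211}{5} + \frac{p^{2}}{5} + \frac{89 p}{5}$ ($G{\left(p \right)} = \frac{\left(p^{2} + 89 p\right) - 211}{5} = \frac{-211 + p^{2} + 89 p}{5} = - \frac{211}{5} + \frac{p^{2}}{5} + \frac{89 p}{5}$)
$\frac{1}{\left(B{\left(2,2 \right)} + 146\right) 133 + G{\left(v{\left(1 \right)} \right)}} = \frac{1}{\left(\left(12 + 2 + 2\right) + 146\right) 133 + \left(- \frac{211}{5} + \frac{\left(1^{2}\right)^{2}}{5} + \frac{89 \cdot 1^{2}}{5}\right)} = \frac{1}{\left(16 + 146\right) 133 + \left(- \frac{211}{5} + \frac{1^{2}}{5} + \frac{89}{5} \cdot 1\right)} = \frac{1}{162 \cdot 133 + \left(- \frac{211}{5} + \frac{1}{5} \cdot 1 + \frac{89}{5}\right)} = \frac{1}{21546 + \left(- \frac{211}{5} + \frac{1}{5} + \frac{89}{5}\right)} = \frac{1}{21546 - \frac{121}{5}} = \frac{1}{\frac{107609}{5}} = \frac{5}{107609}$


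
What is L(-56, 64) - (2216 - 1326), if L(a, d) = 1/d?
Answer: -56959/64 ≈ -889.98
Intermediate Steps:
L(-56, 64) - (2216 - 1326) = 1/64 - (2216 - 1326) = 1/64 - 1*890 = 1/64 - 890 = -56959/64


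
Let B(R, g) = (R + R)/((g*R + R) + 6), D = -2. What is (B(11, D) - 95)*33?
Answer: -16401/5 ≈ -3280.2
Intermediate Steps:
B(R, g) = 2*R/(6 + R + R*g) (B(R, g) = (2*R)/((R*g + R) + 6) = (2*R)/((R + R*g) + 6) = (2*R)/(6 + R + R*g) = 2*R/(6 + R + R*g))
(B(11, D) - 95)*33 = (2*11/(6 + 11 + 11*(-2)) - 95)*33 = (2*11/(6 + 11 - 22) - 95)*33 = (2*11/(-5) - 95)*33 = (2*11*(-1/5) - 95)*33 = (-22/5 - 95)*33 = -497/5*33 = -16401/5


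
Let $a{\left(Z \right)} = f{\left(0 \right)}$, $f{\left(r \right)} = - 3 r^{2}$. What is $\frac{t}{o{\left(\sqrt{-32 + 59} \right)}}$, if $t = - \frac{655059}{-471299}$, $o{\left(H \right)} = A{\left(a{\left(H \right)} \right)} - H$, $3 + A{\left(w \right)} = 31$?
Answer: $\frac{18341652}{356773343} + \frac{1965177 \sqrt{3}}{356773343} \approx 0.06095$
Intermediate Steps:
$a{\left(Z \right)} = 0$ ($a{\left(Z \right)} = - 3 \cdot 0^{2} = \left(-3\right) 0 = 0$)
$A{\left(w \right)} = 28$ ($A{\left(w \right)} = -3 + 31 = 28$)
$o{\left(H \right)} = 28 - H$
$t = \frac{655059}{471299}$ ($t = \left(-655059\right) \left(- \frac{1}{471299}\right) = \frac{655059}{471299} \approx 1.3899$)
$\frac{t}{o{\left(\sqrt{-32 + 59} \right)}} = \frac{655059}{471299 \left(28 - \sqrt{-32 + 59}\right)} = \frac{655059}{471299 \left(28 - \sqrt{27}\right)} = \frac{655059}{471299 \left(28 - 3 \sqrt{3}\right)}$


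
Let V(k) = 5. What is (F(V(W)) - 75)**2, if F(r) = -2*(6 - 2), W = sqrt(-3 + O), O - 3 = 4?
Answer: 6889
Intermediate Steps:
O = 7 (O = 3 + 4 = 7)
W = 2 (W = sqrt(-3 + 7) = sqrt(4) = 2)
F(r) = -8 (F(r) = -2*4 = -8)
(F(V(W)) - 75)**2 = (-8 - 75)**2 = (-83)**2 = 6889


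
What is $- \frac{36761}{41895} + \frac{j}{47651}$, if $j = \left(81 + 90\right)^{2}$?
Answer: $- \frac{526646716}{1996338645} \approx -0.26381$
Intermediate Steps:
$j = 29241$ ($j = 171^{2} = 29241$)
$- \frac{36761}{41895} + \frac{j}{47651} = - \frac{36761}{41895} + \frac{29241}{47651} = - \frac{526646716}{1996338645}$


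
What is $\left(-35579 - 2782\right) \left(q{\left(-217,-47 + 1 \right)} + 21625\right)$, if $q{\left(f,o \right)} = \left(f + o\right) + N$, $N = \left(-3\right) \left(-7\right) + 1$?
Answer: $-820311624$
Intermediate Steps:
$N = 22$ ($N = 21 + 1 = 22$)
$q{\left(f,o \right)} = 22 + f + o$ ($q{\left(f,o \right)} = \left(f + o\right) + 22 = 22 + f + o$)
$\left(-35579 - 2782\right) \left(q{\left(-217,-47 + 1 \right)} + 21625\right) = \left(-35579 - 2782\right) \left(\left(22 - 217 + \left(-47 + 1\right)\right) + 21625\right) = - 38361 \left(\left(22 - 217 - 46\right) + 21625\right) = - 38361 \left(-241 + 21625\right) = \left(-38361\right) 21384 = -820311624$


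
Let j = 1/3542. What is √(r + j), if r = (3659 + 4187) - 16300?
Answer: I*√106061885314/3542 ≈ 91.946*I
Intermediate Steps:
j = 1/3542 ≈ 0.00028233
r = -8454 (r = 7846 - 16300 = -8454)
√(r + j) = √(-8454 + 1/3542) = √(-29944067/3542) = I*√106061885314/3542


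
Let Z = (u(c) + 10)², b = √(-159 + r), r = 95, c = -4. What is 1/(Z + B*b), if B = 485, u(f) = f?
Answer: 9/3763924 - 485*I/1881962 ≈ 2.3911e-6 - 0.00025771*I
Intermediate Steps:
b = 8*I (b = √(-159 + 95) = √(-64) = 8*I ≈ 8.0*I)
Z = 36 (Z = (-4 + 10)² = 6² = 36)
1/(Z + B*b) = 1/(36 + 485*(8*I)) = 1/(36 + 3880*I) = (36 - 3880*I)/15055696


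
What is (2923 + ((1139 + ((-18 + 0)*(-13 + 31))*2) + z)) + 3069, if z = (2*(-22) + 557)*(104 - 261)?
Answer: -74058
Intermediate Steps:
z = -80541 (z = (-44 + 557)*(-157) = 513*(-157) = -80541)
(2923 + ((1139 + ((-18 + 0)*(-13 + 31))*2) + z)) + 3069 = (2923 + ((1139 + ((-18 + 0)*(-13 + 31))*2) - 80541)) + 3069 = (2923 + ((1139 - 18*18*2) - 80541)) + 3069 = (2923 + ((1139 - 324*2) - 80541)) + 3069 = (2923 + ((1139 - 648) - 80541)) + 3069 = (2923 + (491 - 80541)) + 3069 = (2923 - 80050) + 3069 = -77127 + 3069 = -74058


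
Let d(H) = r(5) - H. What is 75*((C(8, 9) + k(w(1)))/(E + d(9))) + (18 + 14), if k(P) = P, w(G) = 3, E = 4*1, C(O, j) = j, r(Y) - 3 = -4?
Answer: -118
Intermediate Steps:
r(Y) = -1 (r(Y) = 3 - 4 = -1)
E = 4
d(H) = -1 - H
75*((C(8, 9) + k(w(1)))/(E + d(9))) + (18 + 14) = 75*((9 + 3)/(4 + (-1 - 1*9))) + (18 + 14) = 75*(12/(4 + (-1 - 9))) + 32 = 75*(12/(4 - 10)) + 32 = 75*(12/(-6)) + 32 = 75*(12*(-⅙)) + 32 = 75*(-2) + 32 = -150 + 32 = -118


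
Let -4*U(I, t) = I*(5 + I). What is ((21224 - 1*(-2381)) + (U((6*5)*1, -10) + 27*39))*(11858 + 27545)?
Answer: 1922511773/2 ≈ 9.6126e+8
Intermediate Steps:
U(I, t) = -I*(5 + I)/4
((21224 - 1*(-2381)) + (U((6*5)*1, -10) + 27*39))*(11858 + 27545) = ((21224 - 1*(-2381)) + (-(6*5)*1*(5 + (6*5)*1)/4 + 27*39))*(11858 + 27545) = ((21224 + 2381) + (-30*1*(5 + 30*1)/4 + 1053))*39403 = (23605 + (-¼*30*(5 + 30) + 1053))*39403 = (23605 + (-¼*30*35 + 1053))*39403 = (23605 + (-525/2 + 1053))*39403 = (23605 + 1581/2)*39403 = (48791/2)*39403 = 1922511773/2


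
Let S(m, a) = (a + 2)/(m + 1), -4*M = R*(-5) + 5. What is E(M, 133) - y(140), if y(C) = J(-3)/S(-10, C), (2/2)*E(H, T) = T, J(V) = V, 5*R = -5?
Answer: 18859/142 ≈ 132.81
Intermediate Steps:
R = -1 (R = (⅕)*(-5) = -1)
M = -5/2 (M = -(-1*(-5) + 5)/4 = -(5 + 5)/4 = -¼*10 = -5/2 ≈ -2.5000)
S(m, a) = (2 + a)/(1 + m)
E(H, T) = T
y(C) = -3/(-2/9 - C/9) (y(C) = -3*(1 - 10)/(2 + C) = -3*(-9/(2 + C)) = -3/(-2/9 - C/9))
E(M, 133) - y(140) = 133 - 27/(2 + 140) = 133 - 27/142 = 18859/142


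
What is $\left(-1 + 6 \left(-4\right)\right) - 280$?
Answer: $-305$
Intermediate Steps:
$\left(-1 + 6 \left(-4\right)\right) - 280 = \left(-1 - 24\right) - 280 = -25 - 280 = -305$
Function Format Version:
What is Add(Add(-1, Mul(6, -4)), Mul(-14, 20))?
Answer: -305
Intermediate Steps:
Add(Add(-1, Mul(6, -4)), Mul(-14, 20)) = Add(Add(-1, -24), -280) = Add(-25, -280) = -305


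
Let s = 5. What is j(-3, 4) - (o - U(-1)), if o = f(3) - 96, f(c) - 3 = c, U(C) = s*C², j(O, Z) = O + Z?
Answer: 96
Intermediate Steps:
U(C) = 5*C²
f(c) = 3 + c
o = -90 (o = (3 + 3) - 96 = 6 - 96 = -90)
j(-3, 4) - (o - U(-1)) = (-3 + 4) - (-90 - 5*(-1)²) = 1 - (-90 - 5) = 1 - 1*(-95) = 1 + 95 = 96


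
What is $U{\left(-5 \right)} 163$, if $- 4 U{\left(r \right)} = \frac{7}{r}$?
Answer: $\frac{1141}{20} \approx 57.05$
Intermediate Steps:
$U{\left(r \right)} = - \frac{7}{4 r}$ ($U{\left(r \right)} = - \frac{7 \frac{1}{r}}{4} = - \frac{7}{4 r}$)
$U{\left(-5 \right)} 163 = - \frac{7}{4 \left(-5\right)} 163 = \left(- \frac{7}{4}\right) \left(- \frac{1}{5}\right) 163 = \frac{7}{20} \cdot 163 = \frac{1141}{20}$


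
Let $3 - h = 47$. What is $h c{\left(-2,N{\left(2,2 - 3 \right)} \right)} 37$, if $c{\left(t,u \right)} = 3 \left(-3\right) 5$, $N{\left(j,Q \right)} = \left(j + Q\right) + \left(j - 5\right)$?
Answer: $73260$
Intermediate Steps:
$N{\left(j,Q \right)} = -5 + Q + 2 j$ ($N{\left(j,Q \right)} = \left(Q + j\right) + \left(-5 + j\right) = -5 + Q + 2 j$)
$h = -44$ ($h = 3 - 47 = -44$)
$c{\left(t,u \right)} = -45$ ($c{\left(t,u \right)} = \left(-9\right) 5 = -45$)
$h c{\left(-2,N{\left(2,2 - 3 \right)} \right)} 37 = \left(-44\right) \left(-45\right) 37 = 1980 \cdot 37 = 73260$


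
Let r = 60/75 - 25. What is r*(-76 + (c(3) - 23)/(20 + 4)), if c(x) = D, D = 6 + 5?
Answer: 18513/10 ≈ 1851.3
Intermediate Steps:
D = 11
c(x) = 11
r = -121/5 (r = 60*(1/75) - 25 = 4/5 - 25 = -121/5 ≈ -24.200)
r*(-76 + (c(3) - 23)/(20 + 4)) = -121*(-76 + (11 - 23)/(20 + 4))/5 = -121*(-76 - 12/24)/5 = -121*(-76 - 12*1/24)/5 = -121*(-76 - 1/2)/5 = -121/5*(-153/2) = 18513/10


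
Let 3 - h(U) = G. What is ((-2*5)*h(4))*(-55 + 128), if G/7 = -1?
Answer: -7300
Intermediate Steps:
G = -7 (G = 7*(-1) = -7)
h(U) = 10 (h(U) = 3 - 1*(-7) = 3 + 7 = 10)
((-2*5)*h(4))*(-55 + 128) = (-2*5*10)*(-55 + 128) = -10*10*73 = -100*73 = -7300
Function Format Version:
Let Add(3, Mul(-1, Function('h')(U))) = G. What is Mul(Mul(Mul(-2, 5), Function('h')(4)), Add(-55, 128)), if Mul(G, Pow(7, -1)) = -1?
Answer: -7300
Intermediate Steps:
G = -7 (G = Mul(7, -1) = -7)
Function('h')(U) = 10 (Function('h')(U) = Add(3, Mul(-1, -7)) = Add(3, 7) = 10)
Mul(Mul(Mul(-2, 5), Function('h')(4)), Add(-55, 128)) = Mul(Mul(Mul(-2, 5), 10), Add(-55, 128)) = Mul(Mul(-10, 10), 73) = Mul(-100, 73) = -7300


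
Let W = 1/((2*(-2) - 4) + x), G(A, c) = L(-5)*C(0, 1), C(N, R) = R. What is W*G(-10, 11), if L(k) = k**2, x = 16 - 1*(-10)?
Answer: 25/18 ≈ 1.3889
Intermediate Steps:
x = 26 (x = 16 + 10 = 26)
G(A, c) = 25 (G(A, c) = (-5)**2*1 = 25*1 = 25)
W = 1/18 (W = 1/((2*(-2) - 4) + 26) = 1/((-4 - 4) + 26) = 1/(-8 + 26) = 1/18 ≈ 0.055556)
W*G(-10, 11) = (1/18)*25 = 25/18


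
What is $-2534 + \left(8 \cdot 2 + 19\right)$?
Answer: $-2499$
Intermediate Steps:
$-2534 + \left(8 \cdot 2 + 19\right) = -2534 + \left(16 + 19\right) = -2534 + 35 = -2499$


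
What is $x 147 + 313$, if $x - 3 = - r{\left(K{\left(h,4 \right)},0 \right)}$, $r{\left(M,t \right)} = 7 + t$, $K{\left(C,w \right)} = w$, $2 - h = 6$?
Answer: $-275$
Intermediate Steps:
$h = -4$ ($h = 2 - 6 = -4$)
$x = -4$ ($x = 3 - \left(7 + 0\right) = 3 - 7 = -4$)
$x 147 + 313 = \left(-4\right) 147 + 313 = -588 + 313 = -275$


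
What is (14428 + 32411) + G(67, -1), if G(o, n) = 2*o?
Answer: 46973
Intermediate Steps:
(14428 + 32411) + G(67, -1) = (14428 + 32411) + 2*67 = 46839 + 134 = 46973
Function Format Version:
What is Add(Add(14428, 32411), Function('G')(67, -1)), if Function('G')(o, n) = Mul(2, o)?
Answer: 46973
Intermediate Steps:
Add(Add(14428, 32411), Function('G')(67, -1)) = Add(Add(14428, 32411), Mul(2, 67)) = Add(46839, 134) = 46973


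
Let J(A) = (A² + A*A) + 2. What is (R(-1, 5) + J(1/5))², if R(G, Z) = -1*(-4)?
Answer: 23104/625 ≈ 36.966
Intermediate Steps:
R(G, Z) = 4
J(A) = 2 + 2*A² (J(A) = (A² + A²) + 2 = 2*A² + 2 = 2 + 2*A²)
(R(-1, 5) + J(1/5))² = (4 + (2 + 2*(1/5)²))² = (4 + (2 + 2*(⅕)²))² = (4 + (2 + 2*(1/25)))² = (4 + (2 + 2/25))² = (4 + 52/25)² = (152/25)² = 23104/625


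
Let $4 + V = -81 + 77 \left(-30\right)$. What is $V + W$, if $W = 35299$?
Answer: $32904$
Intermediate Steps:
$V = -2395$ ($V = -4 + \left(-81 + 77 \left(-30\right)\right) = -4 - 2391 = -2395$)
$V + W = -2395 + 35299 = 32904$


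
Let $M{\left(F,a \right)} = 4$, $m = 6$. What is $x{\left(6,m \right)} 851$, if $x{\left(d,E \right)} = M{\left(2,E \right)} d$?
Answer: $20424$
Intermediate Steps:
$x{\left(d,E \right)} = 4 d$
$x{\left(6,m \right)} 851 = 4 \cdot 6 \cdot 851 = 24 \cdot 851 = 20424$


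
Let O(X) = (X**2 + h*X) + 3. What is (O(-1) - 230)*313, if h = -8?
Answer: -68234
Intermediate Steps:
O(X) = 3 + X**2 - 8*X (O(X) = (X**2 - 8*X) + 3 = 3 + X**2 - 8*X)
(O(-1) - 230)*313 = ((3 + (-1)**2 - 8*(-1)) - 230)*313 = ((3 + 1 + 8) - 230)*313 = (12 - 230)*313 = -218*313 = -68234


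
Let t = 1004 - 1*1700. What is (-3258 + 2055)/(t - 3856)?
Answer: 1203/4552 ≈ 0.26428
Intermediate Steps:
t = -696 (t = 1004 - 1700 = -696)
(-3258 + 2055)/(t - 3856) = (-3258 + 2055)/(-696 - 3856) = -1203/(-4552) = -1203*(-1/4552) = 1203/4552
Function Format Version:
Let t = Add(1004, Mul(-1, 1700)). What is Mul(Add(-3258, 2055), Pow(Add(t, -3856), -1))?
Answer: Rational(1203, 4552) ≈ 0.26428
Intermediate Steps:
t = -696 (t = Add(1004, -1700) = -696)
Mul(Add(-3258, 2055), Pow(Add(t, -3856), -1)) = Mul(Add(-3258, 2055), Pow(Add(-696, -3856), -1)) = Mul(-1203, Pow(-4552, -1)) = Mul(-1203, Rational(-1, 4552)) = Rational(1203, 4552)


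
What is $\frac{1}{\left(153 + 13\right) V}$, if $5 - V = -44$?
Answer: $\frac{1}{8134} \approx 0.00012294$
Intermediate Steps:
$V = 49$ ($V = 5 - -44 = 5 + 44 = 49$)
$\frac{1}{\left(153 + 13\right) V} = \frac{1}{\left(153 + 13\right) 49} = \frac{1}{166 \cdot 49} = \frac{1}{8134}$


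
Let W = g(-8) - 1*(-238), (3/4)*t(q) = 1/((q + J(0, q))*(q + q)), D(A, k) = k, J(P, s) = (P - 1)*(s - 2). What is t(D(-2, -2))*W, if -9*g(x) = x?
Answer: -1075/27 ≈ -39.815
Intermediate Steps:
J(P, s) = (-1 + P)*(-2 + s)
g(x) = -x/9
t(q) = 1/(3*q) (t(q) = 4/(3*(((q + (2 - q - 2*0 + 0*q))*(q + q)))) = 4/(3*(((q + (2 - q + 0 + 0))*(2*q)))) = 4/(3*(((q + (2 - q))*(2*q)))) = 4/(3*((2*(2*q)))) = 4/(3*((4*q))) = 4*(1/(4*q))/3 = 1/(3*q))
W = 2150/9 (W = -⅑*(-8) - 1*(-238) = 8/9 + 238 = 2150/9 ≈ 238.89)
t(D(-2, -2))*W = ((⅓)/(-2))*(2150/9) = ((⅓)*(-½))*(2150/9) = -⅙*2150/9 = -1075/27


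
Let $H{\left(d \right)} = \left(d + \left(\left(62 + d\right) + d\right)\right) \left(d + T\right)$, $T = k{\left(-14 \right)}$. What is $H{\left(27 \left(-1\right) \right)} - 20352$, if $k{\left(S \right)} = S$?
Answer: $-19573$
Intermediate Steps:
$T = -14$
$H{\left(d \right)} = \left(-14 + d\right) \left(62 + 3 d\right)$ ($H{\left(d \right)} = \left(d + \left(\left(62 + d\right) + d\right)\right) \left(d - 14\right) = \left(d + \left(62 + 2 d\right)\right) \left(-14 + d\right) = \left(62 + 3 d\right) \left(-14 + d\right) = \left(-14 + d\right) \left(62 + 3 d\right)$)
$H{\left(27 \left(-1\right) \right)} - 20352 = \left(-868 + 3 \left(27 \left(-1\right)\right)^{2} + 20 \cdot 27 \left(-1\right)\right) - 20352 = \left(-868 + 3 \left(-27\right)^{2} + 20 \left(-27\right)\right) - 20352 = \left(-868 + 3 \cdot 729 - 540\right) - 20352 = \left(-868 + 2187 - 540\right) - 20352 = 779 - 20352 = -19573$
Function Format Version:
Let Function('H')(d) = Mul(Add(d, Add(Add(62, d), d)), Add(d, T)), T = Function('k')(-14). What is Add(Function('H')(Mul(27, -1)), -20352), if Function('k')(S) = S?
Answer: -19573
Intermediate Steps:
T = -14
Function('H')(d) = Mul(Add(-14, d), Add(62, Mul(3, d))) (Function('H')(d) = Mul(Add(d, Add(Add(62, d), d)), Add(d, -14)) = Mul(Add(d, Add(62, Mul(2, d))), Add(-14, d)) = Mul(Add(62, Mul(3, d)), Add(-14, d)) = Mul(Add(-14, d), Add(62, Mul(3, d))))
Add(Function('H')(Mul(27, -1)), -20352) = Add(Add(-868, Mul(3, Pow(Mul(27, -1), 2)), Mul(20, Mul(27, -1))), -20352) = Add(Add(-868, Mul(3, Pow(-27, 2)), Mul(20, -27)), -20352) = Add(Add(-868, Mul(3, 729), -540), -20352) = Add(Add(-868, 2187, -540), -20352) = Add(779, -20352) = -19573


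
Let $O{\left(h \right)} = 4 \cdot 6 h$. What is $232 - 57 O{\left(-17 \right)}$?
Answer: $23488$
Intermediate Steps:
$O{\left(h \right)} = 24 h$
$232 - 57 O{\left(-17 \right)} = 232 - 57 \cdot 24 \left(-17\right) = 232 - -23256 = 232 + 23256 = 23488$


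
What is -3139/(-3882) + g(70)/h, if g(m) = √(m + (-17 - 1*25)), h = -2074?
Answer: 3139/3882 - √7/1037 ≈ 0.80605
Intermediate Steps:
g(m) = √(-42 + m) (g(m) = √(m + (-17 - 25)) = √(m - 42) = √(-42 + m))
-3139/(-3882) + g(70)/h = -3139/(-3882) + √(-42 + 70)/(-2074) = -3139*(-1/3882) + √28*(-1/2074) = 3139/3882 + (2*√7)*(-1/2074) = 3139/3882 - √7/1037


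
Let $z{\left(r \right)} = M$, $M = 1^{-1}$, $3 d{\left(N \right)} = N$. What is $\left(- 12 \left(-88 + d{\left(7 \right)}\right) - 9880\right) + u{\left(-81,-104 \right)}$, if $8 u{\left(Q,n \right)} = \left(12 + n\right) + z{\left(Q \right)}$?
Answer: $- \frac{70907}{8} \approx -8863.4$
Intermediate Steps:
$d{\left(N \right)} = \frac{N}{3}$
$M = 1$
$z{\left(r \right)} = 1$
$u{\left(Q,n \right)} = \frac{13}{8} + \frac{n}{8}$ ($u{\left(Q,n \right)} = \frac{\left(12 + n\right) + 1}{8} = \frac{13 + n}{8} = \frac{13}{8} + \frac{n}{8}$)
$\left(- 12 \left(-88 + d{\left(7 \right)}\right) - 9880\right) + u{\left(-81,-104 \right)} = \left(- 12 \left(-88 + \frac{1}{3} \cdot 7\right) - 9880\right) + \left(\frac{13}{8} + \frac{1}{8} \left(-104\right)\right) = \left(- 12 \left(-88 + \frac{7}{3}\right) - 9880\right) + \left(\frac{13}{8} - 13\right) = \left(\left(-12\right) \left(- \frac{257}{3}\right) - 9880\right) - \frac{91}{8} = \left(1028 - 9880\right) - \frac{91}{8} = -8852 - \frac{91}{8} = - \frac{70907}{8}$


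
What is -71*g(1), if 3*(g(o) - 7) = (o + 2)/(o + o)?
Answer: -1065/2 ≈ -532.50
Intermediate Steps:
g(o) = 7 + (2 + o)/(6*o) (g(o) = 7 + ((o + 2)/(o + o))/3 = 7 + ((2 + o)/((2*o)))/3 = 7 + ((2 + o)*(1/(2*o)))/3 = 7 + ((2 + o)/(2*o))/3 = 7 + (2 + o)/(6*o))
-71*g(1) = -71*(2 + 43*1)/(6*1) = -71*(2 + 43)/6 = -71*45/6 = -71*15/2 = -1065/2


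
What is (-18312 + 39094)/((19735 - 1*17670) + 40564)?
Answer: 20782/42629 ≈ 0.48751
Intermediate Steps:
(-18312 + 39094)/((19735 - 1*17670) + 40564) = 20782/((19735 - 17670) + 40564) = 20782/(2065 + 40564) = 20782/42629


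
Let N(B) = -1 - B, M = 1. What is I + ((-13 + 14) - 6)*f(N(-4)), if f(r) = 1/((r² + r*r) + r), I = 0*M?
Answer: -5/21 ≈ -0.23810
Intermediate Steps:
I = 0 (I = 0*1 = 0)
f(r) = 1/(r + 2*r²) (f(r) = 1/((r² + r²) + r) = 1/(2*r² + r) = 1/(r + 2*r²))
I + ((-13 + 14) - 6)*f(N(-4)) = 0 + ((-13 + 14) - 6)*(1/((-1 - 1*(-4))*(1 + 2*(-1 - 1*(-4))))) = 0 + (1 - 6)*(1/((-1 + 4)*(1 + 2*(-1 + 4)))) = 0 - 5/(3*(1 + 2*3)) = 0 - 5/(3*(1 + 6)) = 0 - 5/(3*7) = 0 - 5*1/21 = 0 - 5/21 = -5/21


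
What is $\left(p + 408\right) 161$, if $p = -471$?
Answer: $-10143$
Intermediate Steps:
$\left(p + 408\right) 161 = \left(-471 + 408\right) 161 = \left(-63\right) 161 = -10143$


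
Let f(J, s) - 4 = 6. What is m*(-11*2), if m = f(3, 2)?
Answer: -220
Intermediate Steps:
f(J, s) = 10 (f(J, s) = 4 + 6 = 10)
m = 10
m*(-11*2) = 10*(-11*2) = 10*(-22) = -220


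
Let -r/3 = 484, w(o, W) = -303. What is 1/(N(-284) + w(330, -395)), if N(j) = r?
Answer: -1/1755 ≈ -0.00056980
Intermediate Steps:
r = -1452 (r = -3*484 = -1452)
N(j) = -1452
1/(N(-284) + w(330, -395)) = 1/(-1452 - 303) = 1/(-1755) = -1/1755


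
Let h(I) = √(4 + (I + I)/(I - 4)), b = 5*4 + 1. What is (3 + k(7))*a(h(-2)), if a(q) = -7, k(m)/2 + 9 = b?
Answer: -189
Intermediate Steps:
b = 21 (b = 20 + 1 = 21)
h(I) = √(4 + 2*I/(-4 + I)) (h(I) = √(4 + (2*I)/(-4 + I)) = √(4 + 2*I/(-4 + I)))
k(m) = 24 (k(m) = -18 + 2*21 = -18 + 42 = 24)
(3 + k(7))*a(h(-2)) = (3 + 24)*(-7) = 27*(-7) = -189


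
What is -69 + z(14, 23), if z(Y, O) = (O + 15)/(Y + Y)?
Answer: -947/14 ≈ -67.643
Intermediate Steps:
z(Y, O) = (15 + O)/(2*Y) (z(Y, O) = (15 + O)/((2*Y)) = (15 + O)*(1/(2*Y)) = (15 + O)/(2*Y))
-69 + z(14, 23) = -69 + (½)*(15 + 23)/14 = -69 + (½)*(1/14)*38 = -69 + 19/14 = -947/14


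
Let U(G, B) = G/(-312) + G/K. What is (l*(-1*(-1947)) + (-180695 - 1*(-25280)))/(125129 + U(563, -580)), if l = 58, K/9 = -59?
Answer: -2346412536/6909965693 ≈ -0.33957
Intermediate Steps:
K = -531 (K = 9*(-59) = -531)
U(G, B) = -281*G/55224 (U(G, B) = G/(-312) + G/(-531) = G*(-1/312) + G*(-1/531) = -G/312 - G/531 = -281*G/55224)
(l*(-1*(-1947)) + (-180695 - 1*(-25280)))/(125129 + U(563, -580)) = (58*(-1*(-1947)) + (-180695 - 1*(-25280)))/(125129 - 281/55224*563) = (58*1947 + (-180695 + 25280))/(125129 - 158203/55224) = (112926 - 155415)/(6909965693/55224) = -42489*55224/6909965693 = -2346412536/6909965693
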